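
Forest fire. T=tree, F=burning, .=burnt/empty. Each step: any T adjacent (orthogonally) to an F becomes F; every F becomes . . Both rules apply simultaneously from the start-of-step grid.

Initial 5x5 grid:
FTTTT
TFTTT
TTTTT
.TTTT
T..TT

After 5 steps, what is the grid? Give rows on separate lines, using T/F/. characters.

Step 1: 4 trees catch fire, 2 burn out
  .FTTT
  F.FTT
  TFTTT
  .TTTT
  T..TT
Step 2: 5 trees catch fire, 4 burn out
  ..FTT
  ...FT
  F.FTT
  .FTTT
  T..TT
Step 3: 4 trees catch fire, 5 burn out
  ...FT
  ....F
  ...FT
  ..FTT
  T..TT
Step 4: 3 trees catch fire, 4 burn out
  ....F
  .....
  ....F
  ...FT
  T..TT
Step 5: 2 trees catch fire, 3 burn out
  .....
  .....
  .....
  ....F
  T..FT

.....
.....
.....
....F
T..FT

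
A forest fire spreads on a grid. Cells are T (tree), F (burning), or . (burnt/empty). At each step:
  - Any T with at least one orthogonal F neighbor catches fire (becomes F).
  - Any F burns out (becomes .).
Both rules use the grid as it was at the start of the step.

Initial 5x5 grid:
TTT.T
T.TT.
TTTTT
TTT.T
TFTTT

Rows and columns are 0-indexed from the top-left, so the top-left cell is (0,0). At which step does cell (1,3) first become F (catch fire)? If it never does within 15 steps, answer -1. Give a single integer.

Step 1: cell (1,3)='T' (+3 fires, +1 burnt)
Step 2: cell (1,3)='T' (+4 fires, +3 burnt)
Step 3: cell (1,3)='T' (+3 fires, +4 burnt)
Step 4: cell (1,3)='T' (+4 fires, +3 burnt)
Step 5: cell (1,3)='F' (+4 fires, +4 burnt)
  -> target ignites at step 5
Step 6: cell (1,3)='.' (+1 fires, +4 burnt)
Step 7: cell (1,3)='.' (+0 fires, +1 burnt)
  fire out at step 7

5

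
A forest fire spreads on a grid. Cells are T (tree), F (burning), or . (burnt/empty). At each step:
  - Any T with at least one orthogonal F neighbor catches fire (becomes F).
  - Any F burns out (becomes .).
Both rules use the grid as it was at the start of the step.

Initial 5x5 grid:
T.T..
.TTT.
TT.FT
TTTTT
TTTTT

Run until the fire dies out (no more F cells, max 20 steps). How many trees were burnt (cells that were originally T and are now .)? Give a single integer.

Step 1: +3 fires, +1 burnt (F count now 3)
Step 2: +4 fires, +3 burnt (F count now 4)
Step 3: +5 fires, +4 burnt (F count now 5)
Step 4: +3 fires, +5 burnt (F count now 3)
Step 5: +2 fires, +3 burnt (F count now 2)
Step 6: +0 fires, +2 burnt (F count now 0)
Fire out after step 6
Initially T: 18, now '.': 24
Total burnt (originally-T cells now '.'): 17

Answer: 17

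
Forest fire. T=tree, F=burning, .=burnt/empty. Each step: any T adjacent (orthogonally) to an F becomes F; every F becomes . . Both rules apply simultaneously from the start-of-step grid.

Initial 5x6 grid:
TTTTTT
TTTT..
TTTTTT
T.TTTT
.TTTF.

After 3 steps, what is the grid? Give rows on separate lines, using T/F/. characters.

Step 1: 2 trees catch fire, 1 burn out
  TTTTTT
  TTTT..
  TTTTTT
  T.TTFT
  .TTF..
Step 2: 4 trees catch fire, 2 burn out
  TTTTTT
  TTTT..
  TTTTFT
  T.TF.F
  .TF...
Step 3: 4 trees catch fire, 4 burn out
  TTTTTT
  TTTT..
  TTTF.F
  T.F...
  .F....

TTTTTT
TTTT..
TTTF.F
T.F...
.F....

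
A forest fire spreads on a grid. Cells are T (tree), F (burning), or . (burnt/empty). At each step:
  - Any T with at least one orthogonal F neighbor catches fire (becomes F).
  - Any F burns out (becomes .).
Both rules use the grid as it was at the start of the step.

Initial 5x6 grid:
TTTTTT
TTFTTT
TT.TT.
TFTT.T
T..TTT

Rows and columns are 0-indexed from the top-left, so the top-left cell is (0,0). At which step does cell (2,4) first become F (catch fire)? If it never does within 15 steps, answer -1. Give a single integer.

Step 1: cell (2,4)='T' (+6 fires, +2 burnt)
Step 2: cell (2,4)='T' (+8 fires, +6 burnt)
Step 3: cell (2,4)='F' (+5 fires, +8 burnt)
  -> target ignites at step 3
Step 4: cell (2,4)='.' (+2 fires, +5 burnt)
Step 5: cell (2,4)='.' (+1 fires, +2 burnt)
Step 6: cell (2,4)='.' (+1 fires, +1 burnt)
Step 7: cell (2,4)='.' (+0 fires, +1 burnt)
  fire out at step 7

3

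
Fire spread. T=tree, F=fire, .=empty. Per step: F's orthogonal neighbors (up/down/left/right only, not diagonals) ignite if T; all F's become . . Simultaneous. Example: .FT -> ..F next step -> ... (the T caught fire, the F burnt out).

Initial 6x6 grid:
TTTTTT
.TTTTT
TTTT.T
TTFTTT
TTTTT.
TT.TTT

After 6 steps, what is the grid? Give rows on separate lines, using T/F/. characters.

Step 1: 4 trees catch fire, 1 burn out
  TTTTTT
  .TTTTT
  TTFT.T
  TF.FTT
  TTFTT.
  TT.TTT
Step 2: 7 trees catch fire, 4 burn out
  TTTTTT
  .TFTTT
  TF.F.T
  F...FT
  TF.FT.
  TT.TTT
Step 3: 9 trees catch fire, 7 burn out
  TTFTTT
  .F.FTT
  F....T
  .....F
  F...F.
  TF.FTT
Step 4: 6 trees catch fire, 9 burn out
  TF.FTT
  ....FT
  .....F
  ......
  ......
  F...FT
Step 5: 4 trees catch fire, 6 burn out
  F...FT
  .....F
  ......
  ......
  ......
  .....F
Step 6: 1 trees catch fire, 4 burn out
  .....F
  ......
  ......
  ......
  ......
  ......

.....F
......
......
......
......
......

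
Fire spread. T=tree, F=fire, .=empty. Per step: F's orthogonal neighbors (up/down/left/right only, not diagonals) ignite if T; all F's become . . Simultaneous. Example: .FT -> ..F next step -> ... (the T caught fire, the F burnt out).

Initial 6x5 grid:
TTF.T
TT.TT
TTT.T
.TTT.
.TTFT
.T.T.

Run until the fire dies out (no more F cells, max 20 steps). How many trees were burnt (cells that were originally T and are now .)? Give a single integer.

Step 1: +5 fires, +2 burnt (F count now 5)
Step 2: +4 fires, +5 burnt (F count now 4)
Step 3: +5 fires, +4 burnt (F count now 5)
Step 4: +1 fires, +5 burnt (F count now 1)
Step 5: +0 fires, +1 burnt (F count now 0)
Fire out after step 5
Initially T: 19, now '.': 26
Total burnt (originally-T cells now '.'): 15

Answer: 15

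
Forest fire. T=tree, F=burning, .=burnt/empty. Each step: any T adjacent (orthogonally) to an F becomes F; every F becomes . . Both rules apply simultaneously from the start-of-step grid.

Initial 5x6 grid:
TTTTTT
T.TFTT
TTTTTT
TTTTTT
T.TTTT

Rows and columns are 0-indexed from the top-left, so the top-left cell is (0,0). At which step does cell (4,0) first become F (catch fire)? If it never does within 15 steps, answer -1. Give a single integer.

Step 1: cell (4,0)='T' (+4 fires, +1 burnt)
Step 2: cell (4,0)='T' (+6 fires, +4 burnt)
Step 3: cell (4,0)='T' (+7 fires, +6 burnt)
Step 4: cell (4,0)='T' (+6 fires, +7 burnt)
Step 5: cell (4,0)='T' (+3 fires, +6 burnt)
Step 6: cell (4,0)='F' (+1 fires, +3 burnt)
  -> target ignites at step 6
Step 7: cell (4,0)='.' (+0 fires, +1 burnt)
  fire out at step 7

6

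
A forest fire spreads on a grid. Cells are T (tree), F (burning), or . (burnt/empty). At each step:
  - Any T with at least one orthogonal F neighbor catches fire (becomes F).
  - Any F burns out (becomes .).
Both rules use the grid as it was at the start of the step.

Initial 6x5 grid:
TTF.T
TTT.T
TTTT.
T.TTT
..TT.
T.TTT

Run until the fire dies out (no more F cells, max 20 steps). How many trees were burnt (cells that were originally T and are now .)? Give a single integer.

Answer: 18

Derivation:
Step 1: +2 fires, +1 burnt (F count now 2)
Step 2: +3 fires, +2 burnt (F count now 3)
Step 3: +4 fires, +3 burnt (F count now 4)
Step 4: +3 fires, +4 burnt (F count now 3)
Step 5: +4 fires, +3 burnt (F count now 4)
Step 6: +1 fires, +4 burnt (F count now 1)
Step 7: +1 fires, +1 burnt (F count now 1)
Step 8: +0 fires, +1 burnt (F count now 0)
Fire out after step 8
Initially T: 21, now '.': 27
Total burnt (originally-T cells now '.'): 18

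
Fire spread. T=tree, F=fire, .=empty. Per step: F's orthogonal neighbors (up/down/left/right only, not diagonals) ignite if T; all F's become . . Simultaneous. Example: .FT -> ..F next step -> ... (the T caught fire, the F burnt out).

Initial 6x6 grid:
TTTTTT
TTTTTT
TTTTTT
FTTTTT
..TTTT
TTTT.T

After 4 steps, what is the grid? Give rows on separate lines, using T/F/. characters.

Step 1: 2 trees catch fire, 1 burn out
  TTTTTT
  TTTTTT
  FTTTTT
  .FTTTT
  ..TTTT
  TTTT.T
Step 2: 3 trees catch fire, 2 burn out
  TTTTTT
  FTTTTT
  .FTTTT
  ..FTTT
  ..TTTT
  TTTT.T
Step 3: 5 trees catch fire, 3 burn out
  FTTTTT
  .FTTTT
  ..FTTT
  ...FTT
  ..FTTT
  TTTT.T
Step 4: 6 trees catch fire, 5 burn out
  .FTTTT
  ..FTTT
  ...FTT
  ....FT
  ...FTT
  TTFT.T

.FTTTT
..FTTT
...FTT
....FT
...FTT
TTFT.T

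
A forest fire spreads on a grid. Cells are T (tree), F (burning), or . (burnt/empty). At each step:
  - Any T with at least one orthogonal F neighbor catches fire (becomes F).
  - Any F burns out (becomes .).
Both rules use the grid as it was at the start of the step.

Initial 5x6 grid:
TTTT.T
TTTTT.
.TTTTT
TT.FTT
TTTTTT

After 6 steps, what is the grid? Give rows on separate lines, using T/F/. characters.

Step 1: 3 trees catch fire, 1 burn out
  TTTT.T
  TTTTT.
  .TTFTT
  TT..FT
  TTTFTT
Step 2: 6 trees catch fire, 3 burn out
  TTTT.T
  TTTFT.
  .TF.FT
  TT...F
  TTF.FT
Step 3: 7 trees catch fire, 6 burn out
  TTTF.T
  TTF.F.
  .F...F
  TT....
  TF...F
Step 4: 4 trees catch fire, 7 burn out
  TTF..T
  TF....
  ......
  TF....
  F.....
Step 5: 3 trees catch fire, 4 burn out
  TF...T
  F.....
  ......
  F.....
  ......
Step 6: 1 trees catch fire, 3 burn out
  F....T
  ......
  ......
  ......
  ......

F....T
......
......
......
......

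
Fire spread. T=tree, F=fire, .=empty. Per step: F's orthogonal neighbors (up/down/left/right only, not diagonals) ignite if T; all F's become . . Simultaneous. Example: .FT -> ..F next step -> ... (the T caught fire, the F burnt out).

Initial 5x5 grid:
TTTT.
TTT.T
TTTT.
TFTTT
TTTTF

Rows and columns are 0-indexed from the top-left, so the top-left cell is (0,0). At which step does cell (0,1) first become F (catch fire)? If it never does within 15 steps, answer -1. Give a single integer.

Step 1: cell (0,1)='T' (+6 fires, +2 burnt)
Step 2: cell (0,1)='T' (+6 fires, +6 burnt)
Step 3: cell (0,1)='F' (+4 fires, +6 burnt)
  -> target ignites at step 3
Step 4: cell (0,1)='.' (+2 fires, +4 burnt)
Step 5: cell (0,1)='.' (+1 fires, +2 burnt)
Step 6: cell (0,1)='.' (+0 fires, +1 burnt)
  fire out at step 6

3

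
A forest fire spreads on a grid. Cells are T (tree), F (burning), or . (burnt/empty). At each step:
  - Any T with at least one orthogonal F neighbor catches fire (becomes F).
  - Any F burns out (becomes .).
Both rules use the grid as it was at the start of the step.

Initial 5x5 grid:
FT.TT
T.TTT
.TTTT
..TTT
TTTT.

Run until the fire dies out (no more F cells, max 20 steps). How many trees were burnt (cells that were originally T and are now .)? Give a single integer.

Answer: 2

Derivation:
Step 1: +2 fires, +1 burnt (F count now 2)
Step 2: +0 fires, +2 burnt (F count now 0)
Fire out after step 2
Initially T: 18, now '.': 9
Total burnt (originally-T cells now '.'): 2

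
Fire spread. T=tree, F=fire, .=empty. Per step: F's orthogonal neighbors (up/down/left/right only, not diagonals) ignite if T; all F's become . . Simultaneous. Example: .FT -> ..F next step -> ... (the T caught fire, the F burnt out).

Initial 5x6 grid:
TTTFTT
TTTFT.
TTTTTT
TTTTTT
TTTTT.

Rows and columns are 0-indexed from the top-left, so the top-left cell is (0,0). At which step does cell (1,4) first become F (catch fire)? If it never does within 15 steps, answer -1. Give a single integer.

Step 1: cell (1,4)='F' (+5 fires, +2 burnt)
  -> target ignites at step 1
Step 2: cell (1,4)='.' (+6 fires, +5 burnt)
Step 3: cell (1,4)='.' (+7 fires, +6 burnt)
Step 4: cell (1,4)='.' (+5 fires, +7 burnt)
Step 5: cell (1,4)='.' (+2 fires, +5 burnt)
Step 6: cell (1,4)='.' (+1 fires, +2 burnt)
Step 7: cell (1,4)='.' (+0 fires, +1 burnt)
  fire out at step 7

1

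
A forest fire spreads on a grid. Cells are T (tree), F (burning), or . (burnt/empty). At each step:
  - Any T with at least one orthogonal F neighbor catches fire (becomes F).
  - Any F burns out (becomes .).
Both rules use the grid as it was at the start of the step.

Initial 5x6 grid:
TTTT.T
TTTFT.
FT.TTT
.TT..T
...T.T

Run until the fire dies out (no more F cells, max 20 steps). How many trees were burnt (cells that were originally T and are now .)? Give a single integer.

Step 1: +6 fires, +2 burnt (F count now 6)
Step 2: +5 fires, +6 burnt (F count now 5)
Step 3: +3 fires, +5 burnt (F count now 3)
Step 4: +1 fires, +3 burnt (F count now 1)
Step 5: +1 fires, +1 burnt (F count now 1)
Step 6: +0 fires, +1 burnt (F count now 0)
Fire out after step 6
Initially T: 18, now '.': 28
Total burnt (originally-T cells now '.'): 16

Answer: 16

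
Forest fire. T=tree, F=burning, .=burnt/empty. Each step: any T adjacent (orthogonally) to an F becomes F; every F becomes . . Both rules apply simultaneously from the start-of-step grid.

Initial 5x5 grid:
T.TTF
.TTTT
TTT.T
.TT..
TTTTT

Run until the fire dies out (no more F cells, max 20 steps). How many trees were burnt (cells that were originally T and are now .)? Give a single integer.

Step 1: +2 fires, +1 burnt (F count now 2)
Step 2: +3 fires, +2 burnt (F count now 3)
Step 3: +1 fires, +3 burnt (F count now 1)
Step 4: +2 fires, +1 burnt (F count now 2)
Step 5: +2 fires, +2 burnt (F count now 2)
Step 6: +3 fires, +2 burnt (F count now 3)
Step 7: +2 fires, +3 burnt (F count now 2)
Step 8: +2 fires, +2 burnt (F count now 2)
Step 9: +0 fires, +2 burnt (F count now 0)
Fire out after step 9
Initially T: 18, now '.': 24
Total burnt (originally-T cells now '.'): 17

Answer: 17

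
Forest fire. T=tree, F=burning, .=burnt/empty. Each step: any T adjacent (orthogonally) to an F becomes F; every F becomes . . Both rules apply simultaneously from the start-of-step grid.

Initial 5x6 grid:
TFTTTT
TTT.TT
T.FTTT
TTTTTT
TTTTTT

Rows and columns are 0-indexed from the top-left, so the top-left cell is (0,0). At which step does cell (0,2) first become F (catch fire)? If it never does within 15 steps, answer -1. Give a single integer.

Step 1: cell (0,2)='F' (+6 fires, +2 burnt)
  -> target ignites at step 1
Step 2: cell (0,2)='.' (+6 fires, +6 burnt)
Step 3: cell (0,2)='.' (+8 fires, +6 burnt)
Step 4: cell (0,2)='.' (+5 fires, +8 burnt)
Step 5: cell (0,2)='.' (+1 fires, +5 burnt)
Step 6: cell (0,2)='.' (+0 fires, +1 burnt)
  fire out at step 6

1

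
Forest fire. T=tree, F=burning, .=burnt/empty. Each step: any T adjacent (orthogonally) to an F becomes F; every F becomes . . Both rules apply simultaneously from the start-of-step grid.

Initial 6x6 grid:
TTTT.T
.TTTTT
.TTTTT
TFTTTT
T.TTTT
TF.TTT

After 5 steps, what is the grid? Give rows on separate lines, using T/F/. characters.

Step 1: 4 trees catch fire, 2 burn out
  TTTT.T
  .TTTTT
  .FTTTT
  F.FTTT
  T.TTTT
  F..TTT
Step 2: 5 trees catch fire, 4 burn out
  TTTT.T
  .FTTTT
  ..FTTT
  ...FTT
  F.FTTT
  ...TTT
Step 3: 5 trees catch fire, 5 burn out
  TFTT.T
  ..FTTT
  ...FTT
  ....FT
  ...FTT
  ...TTT
Step 4: 7 trees catch fire, 5 burn out
  F.FT.T
  ...FTT
  ....FT
  .....F
  ....FT
  ...FTT
Step 5: 5 trees catch fire, 7 burn out
  ...F.T
  ....FT
  .....F
  ......
  .....F
  ....FT

...F.T
....FT
.....F
......
.....F
....FT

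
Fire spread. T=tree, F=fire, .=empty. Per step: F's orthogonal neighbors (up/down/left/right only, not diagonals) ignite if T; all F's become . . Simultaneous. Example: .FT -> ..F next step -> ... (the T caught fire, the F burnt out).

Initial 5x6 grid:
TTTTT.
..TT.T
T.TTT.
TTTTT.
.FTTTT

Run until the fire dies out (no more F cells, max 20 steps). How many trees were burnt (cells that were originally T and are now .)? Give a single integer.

Step 1: +2 fires, +1 burnt (F count now 2)
Step 2: +3 fires, +2 burnt (F count now 3)
Step 3: +4 fires, +3 burnt (F count now 4)
Step 4: +4 fires, +4 burnt (F count now 4)
Step 5: +3 fires, +4 burnt (F count now 3)
Step 6: +2 fires, +3 burnt (F count now 2)
Step 7: +2 fires, +2 burnt (F count now 2)
Step 8: +0 fires, +2 burnt (F count now 0)
Fire out after step 8
Initially T: 21, now '.': 29
Total burnt (originally-T cells now '.'): 20

Answer: 20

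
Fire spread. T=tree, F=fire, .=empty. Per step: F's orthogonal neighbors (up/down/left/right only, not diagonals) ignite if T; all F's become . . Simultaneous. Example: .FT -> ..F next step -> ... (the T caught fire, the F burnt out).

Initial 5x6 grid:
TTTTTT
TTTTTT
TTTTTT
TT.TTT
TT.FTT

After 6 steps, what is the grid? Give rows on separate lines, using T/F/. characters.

Step 1: 2 trees catch fire, 1 burn out
  TTTTTT
  TTTTTT
  TTTTTT
  TT.FTT
  TT..FT
Step 2: 3 trees catch fire, 2 burn out
  TTTTTT
  TTTTTT
  TTTFTT
  TT..FT
  TT...F
Step 3: 4 trees catch fire, 3 burn out
  TTTTTT
  TTTFTT
  TTF.FT
  TT...F
  TT....
Step 4: 5 trees catch fire, 4 burn out
  TTTFTT
  TTF.FT
  TF...F
  TT....
  TT....
Step 5: 6 trees catch fire, 5 burn out
  TTF.FT
  TF...F
  F.....
  TF....
  TT....
Step 6: 5 trees catch fire, 6 burn out
  TF...F
  F.....
  ......
  F.....
  TF....

TF...F
F.....
......
F.....
TF....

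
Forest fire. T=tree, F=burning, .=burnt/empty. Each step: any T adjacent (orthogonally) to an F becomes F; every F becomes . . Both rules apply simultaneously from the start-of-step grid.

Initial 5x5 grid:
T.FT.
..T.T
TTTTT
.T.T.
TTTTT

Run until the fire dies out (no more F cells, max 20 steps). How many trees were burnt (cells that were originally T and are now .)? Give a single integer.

Answer: 15

Derivation:
Step 1: +2 fires, +1 burnt (F count now 2)
Step 2: +1 fires, +2 burnt (F count now 1)
Step 3: +2 fires, +1 burnt (F count now 2)
Step 4: +4 fires, +2 burnt (F count now 4)
Step 5: +3 fires, +4 burnt (F count now 3)
Step 6: +3 fires, +3 burnt (F count now 3)
Step 7: +0 fires, +3 burnt (F count now 0)
Fire out after step 7
Initially T: 16, now '.': 24
Total burnt (originally-T cells now '.'): 15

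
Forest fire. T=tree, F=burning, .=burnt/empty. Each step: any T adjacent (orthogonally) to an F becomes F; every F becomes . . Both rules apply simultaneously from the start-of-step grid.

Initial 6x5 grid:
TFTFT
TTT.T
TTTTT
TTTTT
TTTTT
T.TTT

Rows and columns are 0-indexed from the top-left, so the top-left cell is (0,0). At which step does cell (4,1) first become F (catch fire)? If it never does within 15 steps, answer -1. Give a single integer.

Step 1: cell (4,1)='T' (+4 fires, +2 burnt)
Step 2: cell (4,1)='T' (+4 fires, +4 burnt)
Step 3: cell (4,1)='T' (+4 fires, +4 burnt)
Step 4: cell (4,1)='F' (+5 fires, +4 burnt)
  -> target ignites at step 4
Step 5: cell (4,1)='.' (+4 fires, +5 burnt)
Step 6: cell (4,1)='.' (+4 fires, +4 burnt)
Step 7: cell (4,1)='.' (+1 fires, +4 burnt)
Step 8: cell (4,1)='.' (+0 fires, +1 burnt)
  fire out at step 8

4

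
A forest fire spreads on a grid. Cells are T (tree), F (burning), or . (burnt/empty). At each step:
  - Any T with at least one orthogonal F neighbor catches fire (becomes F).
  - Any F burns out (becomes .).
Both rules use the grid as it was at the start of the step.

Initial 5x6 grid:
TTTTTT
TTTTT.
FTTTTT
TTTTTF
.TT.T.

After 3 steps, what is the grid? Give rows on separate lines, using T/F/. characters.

Step 1: 5 trees catch fire, 2 burn out
  TTTTTT
  FTTTT.
  .FTTTF
  FTTTF.
  .TT.T.
Step 2: 7 trees catch fire, 5 burn out
  FTTTTT
  .FTTT.
  ..FTF.
  .FTF..
  .TT.F.
Step 3: 6 trees catch fire, 7 burn out
  .FTTTT
  ..FTF.
  ...F..
  ..F...
  .FT...

.FTTTT
..FTF.
...F..
..F...
.FT...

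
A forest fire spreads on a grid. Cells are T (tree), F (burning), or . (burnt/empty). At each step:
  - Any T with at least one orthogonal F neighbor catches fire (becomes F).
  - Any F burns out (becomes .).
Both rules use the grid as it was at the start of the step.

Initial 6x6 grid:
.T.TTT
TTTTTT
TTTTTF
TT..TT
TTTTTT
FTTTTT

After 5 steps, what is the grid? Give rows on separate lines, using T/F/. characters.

Step 1: 5 trees catch fire, 2 burn out
  .T.TTT
  TTTTTF
  TTTTF.
  TT..TF
  FTTTTT
  .FTTTT
Step 2: 8 trees catch fire, 5 burn out
  .T.TTF
  TTTTF.
  TTTF..
  FT..F.
  .FTTTF
  ..FTTT
Step 3: 9 trees catch fire, 8 burn out
  .T.TF.
  TTTF..
  FTF...
  .F....
  ..FTF.
  ...FTF
Step 4: 6 trees catch fire, 9 burn out
  .T.F..
  FTF...
  .F....
  ......
  ...F..
  ....F.
Step 5: 1 trees catch fire, 6 burn out
  .T....
  .F....
  ......
  ......
  ......
  ......

.T....
.F....
......
......
......
......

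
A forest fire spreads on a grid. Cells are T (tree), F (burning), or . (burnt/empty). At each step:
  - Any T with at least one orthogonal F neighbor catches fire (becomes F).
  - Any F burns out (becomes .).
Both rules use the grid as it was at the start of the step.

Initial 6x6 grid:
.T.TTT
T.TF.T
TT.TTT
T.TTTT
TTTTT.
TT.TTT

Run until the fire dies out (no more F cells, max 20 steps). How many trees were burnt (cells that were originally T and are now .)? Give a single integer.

Step 1: +3 fires, +1 burnt (F count now 3)
Step 2: +3 fires, +3 burnt (F count now 3)
Step 3: +5 fires, +3 burnt (F count now 5)
Step 4: +5 fires, +5 burnt (F count now 5)
Step 5: +2 fires, +5 burnt (F count now 2)
Step 6: +3 fires, +2 burnt (F count now 3)
Step 7: +2 fires, +3 burnt (F count now 2)
Step 8: +1 fires, +2 burnt (F count now 1)
Step 9: +2 fires, +1 burnt (F count now 2)
Step 10: +0 fires, +2 burnt (F count now 0)
Fire out after step 10
Initially T: 27, now '.': 35
Total burnt (originally-T cells now '.'): 26

Answer: 26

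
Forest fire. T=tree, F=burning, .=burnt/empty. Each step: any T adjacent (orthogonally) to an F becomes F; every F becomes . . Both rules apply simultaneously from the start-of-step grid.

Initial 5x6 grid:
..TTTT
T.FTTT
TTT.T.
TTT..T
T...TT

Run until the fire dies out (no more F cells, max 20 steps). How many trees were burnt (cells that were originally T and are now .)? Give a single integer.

Step 1: +3 fires, +1 burnt (F count now 3)
Step 2: +4 fires, +3 burnt (F count now 4)
Step 3: +5 fires, +4 burnt (F count now 5)
Step 4: +3 fires, +5 burnt (F count now 3)
Step 5: +1 fires, +3 burnt (F count now 1)
Step 6: +0 fires, +1 burnt (F count now 0)
Fire out after step 6
Initially T: 19, now '.': 27
Total burnt (originally-T cells now '.'): 16

Answer: 16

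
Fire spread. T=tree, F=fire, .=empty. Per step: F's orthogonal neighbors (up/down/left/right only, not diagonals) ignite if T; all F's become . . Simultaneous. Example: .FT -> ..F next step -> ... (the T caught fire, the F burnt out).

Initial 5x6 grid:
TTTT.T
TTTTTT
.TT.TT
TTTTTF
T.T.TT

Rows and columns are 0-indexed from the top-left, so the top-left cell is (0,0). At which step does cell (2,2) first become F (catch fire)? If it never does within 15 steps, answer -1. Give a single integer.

Step 1: cell (2,2)='T' (+3 fires, +1 burnt)
Step 2: cell (2,2)='T' (+4 fires, +3 burnt)
Step 3: cell (2,2)='T' (+3 fires, +4 burnt)
Step 4: cell (2,2)='F' (+4 fires, +3 burnt)
  -> target ignites at step 4
Step 5: cell (2,2)='.' (+4 fires, +4 burnt)
Step 6: cell (2,2)='.' (+3 fires, +4 burnt)
Step 7: cell (2,2)='.' (+2 fires, +3 burnt)
Step 8: cell (2,2)='.' (+1 fires, +2 burnt)
Step 9: cell (2,2)='.' (+0 fires, +1 burnt)
  fire out at step 9

4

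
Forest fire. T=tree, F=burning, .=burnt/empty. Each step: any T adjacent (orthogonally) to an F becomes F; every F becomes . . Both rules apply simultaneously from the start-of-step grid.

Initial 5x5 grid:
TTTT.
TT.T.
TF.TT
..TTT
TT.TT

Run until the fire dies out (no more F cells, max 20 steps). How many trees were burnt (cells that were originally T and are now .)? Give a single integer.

Answer: 15

Derivation:
Step 1: +2 fires, +1 burnt (F count now 2)
Step 2: +2 fires, +2 burnt (F count now 2)
Step 3: +2 fires, +2 burnt (F count now 2)
Step 4: +1 fires, +2 burnt (F count now 1)
Step 5: +1 fires, +1 burnt (F count now 1)
Step 6: +1 fires, +1 burnt (F count now 1)
Step 7: +2 fires, +1 burnt (F count now 2)
Step 8: +3 fires, +2 burnt (F count now 3)
Step 9: +1 fires, +3 burnt (F count now 1)
Step 10: +0 fires, +1 burnt (F count now 0)
Fire out after step 10
Initially T: 17, now '.': 23
Total burnt (originally-T cells now '.'): 15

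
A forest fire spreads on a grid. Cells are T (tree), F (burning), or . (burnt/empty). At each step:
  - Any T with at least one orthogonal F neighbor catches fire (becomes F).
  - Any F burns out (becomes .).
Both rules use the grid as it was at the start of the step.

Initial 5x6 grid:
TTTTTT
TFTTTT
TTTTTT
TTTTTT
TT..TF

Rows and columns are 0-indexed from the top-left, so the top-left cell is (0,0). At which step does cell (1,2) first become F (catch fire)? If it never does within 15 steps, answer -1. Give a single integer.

Step 1: cell (1,2)='F' (+6 fires, +2 burnt)
  -> target ignites at step 1
Step 2: cell (1,2)='.' (+8 fires, +6 burnt)
Step 3: cell (1,2)='.' (+9 fires, +8 burnt)
Step 4: cell (1,2)='.' (+3 fires, +9 burnt)
Step 5: cell (1,2)='.' (+0 fires, +3 burnt)
  fire out at step 5

1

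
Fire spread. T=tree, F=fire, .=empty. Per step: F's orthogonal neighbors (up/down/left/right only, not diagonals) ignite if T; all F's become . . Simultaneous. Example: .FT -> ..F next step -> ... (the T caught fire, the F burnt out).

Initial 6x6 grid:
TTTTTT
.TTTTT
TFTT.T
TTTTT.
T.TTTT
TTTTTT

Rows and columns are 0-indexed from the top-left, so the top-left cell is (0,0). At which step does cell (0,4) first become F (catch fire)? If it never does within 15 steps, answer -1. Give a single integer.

Step 1: cell (0,4)='T' (+4 fires, +1 burnt)
Step 2: cell (0,4)='T' (+5 fires, +4 burnt)
Step 3: cell (0,4)='T' (+6 fires, +5 burnt)
Step 4: cell (0,4)='T' (+6 fires, +6 burnt)
Step 5: cell (0,4)='F' (+5 fires, +6 burnt)
  -> target ignites at step 5
Step 6: cell (0,4)='.' (+4 fires, +5 burnt)
Step 7: cell (0,4)='.' (+1 fires, +4 burnt)
Step 8: cell (0,4)='.' (+0 fires, +1 burnt)
  fire out at step 8

5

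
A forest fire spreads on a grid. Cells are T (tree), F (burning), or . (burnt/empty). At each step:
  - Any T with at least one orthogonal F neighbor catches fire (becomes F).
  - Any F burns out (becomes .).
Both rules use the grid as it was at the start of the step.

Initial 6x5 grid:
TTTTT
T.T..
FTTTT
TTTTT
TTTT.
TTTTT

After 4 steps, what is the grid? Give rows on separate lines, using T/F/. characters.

Step 1: 3 trees catch fire, 1 burn out
  TTTTT
  F.T..
  .FTTT
  FTTTT
  TTTT.
  TTTTT
Step 2: 4 trees catch fire, 3 burn out
  FTTTT
  ..T..
  ..FTT
  .FTTT
  FTTT.
  TTTTT
Step 3: 6 trees catch fire, 4 burn out
  .FTTT
  ..F..
  ...FT
  ..FTT
  .FTT.
  FTTTT
Step 4: 5 trees catch fire, 6 burn out
  ..FTT
  .....
  ....F
  ...FT
  ..FT.
  .FTTT

..FTT
.....
....F
...FT
..FT.
.FTTT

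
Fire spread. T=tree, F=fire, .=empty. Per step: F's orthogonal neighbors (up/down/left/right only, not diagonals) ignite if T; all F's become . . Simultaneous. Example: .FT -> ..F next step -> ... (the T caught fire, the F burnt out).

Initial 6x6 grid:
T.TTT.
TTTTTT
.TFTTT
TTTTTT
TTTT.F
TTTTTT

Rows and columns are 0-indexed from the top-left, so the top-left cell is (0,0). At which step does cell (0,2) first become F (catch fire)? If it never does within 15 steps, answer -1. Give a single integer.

Step 1: cell (0,2)='T' (+6 fires, +2 burnt)
Step 2: cell (0,2)='F' (+10 fires, +6 burnt)
  -> target ignites at step 2
Step 3: cell (0,2)='.' (+9 fires, +10 burnt)
Step 4: cell (0,2)='.' (+4 fires, +9 burnt)
Step 5: cell (0,2)='.' (+1 fires, +4 burnt)
Step 6: cell (0,2)='.' (+0 fires, +1 burnt)
  fire out at step 6

2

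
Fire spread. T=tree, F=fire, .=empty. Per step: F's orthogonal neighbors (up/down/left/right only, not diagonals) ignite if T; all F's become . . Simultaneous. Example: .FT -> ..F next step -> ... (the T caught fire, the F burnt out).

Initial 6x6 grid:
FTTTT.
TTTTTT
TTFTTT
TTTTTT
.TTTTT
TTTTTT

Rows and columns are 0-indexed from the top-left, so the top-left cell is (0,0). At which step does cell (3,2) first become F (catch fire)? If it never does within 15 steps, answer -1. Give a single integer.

Step 1: cell (3,2)='F' (+6 fires, +2 burnt)
  -> target ignites at step 1
Step 2: cell (3,2)='.' (+8 fires, +6 burnt)
Step 3: cell (3,2)='.' (+8 fires, +8 burnt)
Step 4: cell (3,2)='.' (+6 fires, +8 burnt)
Step 5: cell (3,2)='.' (+3 fires, +6 burnt)
Step 6: cell (3,2)='.' (+1 fires, +3 burnt)
Step 7: cell (3,2)='.' (+0 fires, +1 burnt)
  fire out at step 7

1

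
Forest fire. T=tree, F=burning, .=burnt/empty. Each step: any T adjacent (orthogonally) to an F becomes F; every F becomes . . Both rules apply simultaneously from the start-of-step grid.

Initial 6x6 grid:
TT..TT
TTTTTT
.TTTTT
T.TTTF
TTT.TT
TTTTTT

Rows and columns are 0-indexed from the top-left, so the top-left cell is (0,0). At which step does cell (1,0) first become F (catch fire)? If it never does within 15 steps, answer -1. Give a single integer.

Step 1: cell (1,0)='T' (+3 fires, +1 burnt)
Step 2: cell (1,0)='T' (+5 fires, +3 burnt)
Step 3: cell (1,0)='T' (+5 fires, +5 burnt)
Step 4: cell (1,0)='T' (+5 fires, +5 burnt)
Step 5: cell (1,0)='T' (+4 fires, +5 burnt)
Step 6: cell (1,0)='T' (+3 fires, +4 burnt)
Step 7: cell (1,0)='F' (+4 fires, +3 burnt)
  -> target ignites at step 7
Step 8: cell (1,0)='.' (+1 fires, +4 burnt)
Step 9: cell (1,0)='.' (+0 fires, +1 burnt)
  fire out at step 9

7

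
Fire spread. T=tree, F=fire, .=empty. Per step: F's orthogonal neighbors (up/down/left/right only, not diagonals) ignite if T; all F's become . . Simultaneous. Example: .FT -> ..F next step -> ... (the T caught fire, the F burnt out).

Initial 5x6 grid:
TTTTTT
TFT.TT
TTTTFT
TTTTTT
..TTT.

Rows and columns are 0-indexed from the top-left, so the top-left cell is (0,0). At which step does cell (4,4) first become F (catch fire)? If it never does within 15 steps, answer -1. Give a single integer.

Step 1: cell (4,4)='T' (+8 fires, +2 burnt)
Step 2: cell (4,4)='F' (+10 fires, +8 burnt)
  -> target ignites at step 2
Step 3: cell (4,4)='.' (+5 fires, +10 burnt)
Step 4: cell (4,4)='.' (+1 fires, +5 burnt)
Step 5: cell (4,4)='.' (+0 fires, +1 burnt)
  fire out at step 5

2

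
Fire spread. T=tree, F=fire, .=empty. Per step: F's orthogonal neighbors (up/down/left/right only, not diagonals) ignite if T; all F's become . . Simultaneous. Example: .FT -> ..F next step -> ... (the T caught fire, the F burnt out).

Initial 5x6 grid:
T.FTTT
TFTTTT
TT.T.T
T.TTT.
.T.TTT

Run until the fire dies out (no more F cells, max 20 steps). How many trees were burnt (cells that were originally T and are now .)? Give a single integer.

Step 1: +4 fires, +2 burnt (F count now 4)
Step 2: +4 fires, +4 burnt (F count now 4)
Step 3: +4 fires, +4 burnt (F count now 4)
Step 4: +2 fires, +4 burnt (F count now 2)
Step 5: +4 fires, +2 burnt (F count now 4)
Step 6: +1 fires, +4 burnt (F count now 1)
Step 7: +1 fires, +1 burnt (F count now 1)
Step 8: +0 fires, +1 burnt (F count now 0)
Fire out after step 8
Initially T: 21, now '.': 29
Total burnt (originally-T cells now '.'): 20

Answer: 20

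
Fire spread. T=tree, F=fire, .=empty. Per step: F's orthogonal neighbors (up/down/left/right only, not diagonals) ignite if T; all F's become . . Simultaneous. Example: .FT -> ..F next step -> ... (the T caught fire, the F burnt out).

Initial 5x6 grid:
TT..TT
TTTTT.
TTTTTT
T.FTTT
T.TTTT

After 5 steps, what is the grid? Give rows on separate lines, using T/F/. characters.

Step 1: 3 trees catch fire, 1 burn out
  TT..TT
  TTTTT.
  TTFTTT
  T..FTT
  T.FTTT
Step 2: 5 trees catch fire, 3 burn out
  TT..TT
  TTFTT.
  TF.FTT
  T...FT
  T..FTT
Step 3: 6 trees catch fire, 5 burn out
  TT..TT
  TF.FT.
  F...FT
  T....F
  T...FT
Step 4: 6 trees catch fire, 6 burn out
  TF..TT
  F...F.
  .....F
  F.....
  T....F
Step 5: 3 trees catch fire, 6 burn out
  F...FT
  ......
  ......
  ......
  F.....

F...FT
......
......
......
F.....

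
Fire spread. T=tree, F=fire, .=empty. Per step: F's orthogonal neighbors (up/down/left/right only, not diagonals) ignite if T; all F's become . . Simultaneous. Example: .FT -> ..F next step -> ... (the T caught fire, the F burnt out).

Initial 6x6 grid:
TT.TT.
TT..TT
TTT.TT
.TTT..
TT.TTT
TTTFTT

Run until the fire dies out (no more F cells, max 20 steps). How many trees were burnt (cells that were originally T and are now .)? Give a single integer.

Answer: 20

Derivation:
Step 1: +3 fires, +1 burnt (F count now 3)
Step 2: +4 fires, +3 burnt (F count now 4)
Step 3: +4 fires, +4 burnt (F count now 4)
Step 4: +3 fires, +4 burnt (F count now 3)
Step 5: +1 fires, +3 burnt (F count now 1)
Step 6: +2 fires, +1 burnt (F count now 2)
Step 7: +2 fires, +2 burnt (F count now 2)
Step 8: +1 fires, +2 burnt (F count now 1)
Step 9: +0 fires, +1 burnt (F count now 0)
Fire out after step 9
Initially T: 26, now '.': 30
Total burnt (originally-T cells now '.'): 20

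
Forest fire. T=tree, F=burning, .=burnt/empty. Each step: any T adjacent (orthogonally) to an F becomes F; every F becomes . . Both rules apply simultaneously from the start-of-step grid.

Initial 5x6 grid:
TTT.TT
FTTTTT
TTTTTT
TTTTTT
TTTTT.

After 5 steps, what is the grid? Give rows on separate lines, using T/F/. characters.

Step 1: 3 trees catch fire, 1 burn out
  FTT.TT
  .FTTTT
  FTTTTT
  TTTTTT
  TTTTT.
Step 2: 4 trees catch fire, 3 burn out
  .FT.TT
  ..FTTT
  .FTTTT
  FTTTTT
  TTTTT.
Step 3: 5 trees catch fire, 4 burn out
  ..F.TT
  ...FTT
  ..FTTT
  .FTTTT
  FTTTT.
Step 4: 4 trees catch fire, 5 burn out
  ....TT
  ....FT
  ...FTT
  ..FTTT
  .FTTT.
Step 5: 5 trees catch fire, 4 burn out
  ....FT
  .....F
  ....FT
  ...FTT
  ..FTT.

....FT
.....F
....FT
...FTT
..FTT.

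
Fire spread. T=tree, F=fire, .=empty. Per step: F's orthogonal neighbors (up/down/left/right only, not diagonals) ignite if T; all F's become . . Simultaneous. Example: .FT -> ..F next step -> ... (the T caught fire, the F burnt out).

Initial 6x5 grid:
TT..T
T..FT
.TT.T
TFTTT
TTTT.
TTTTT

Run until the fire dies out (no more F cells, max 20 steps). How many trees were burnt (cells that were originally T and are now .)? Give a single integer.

Step 1: +5 fires, +2 burnt (F count now 5)
Step 2: +7 fires, +5 burnt (F count now 7)
Step 3: +4 fires, +7 burnt (F count now 4)
Step 4: +1 fires, +4 burnt (F count now 1)
Step 5: +1 fires, +1 burnt (F count now 1)
Step 6: +0 fires, +1 burnt (F count now 0)
Fire out after step 6
Initially T: 21, now '.': 27
Total burnt (originally-T cells now '.'): 18

Answer: 18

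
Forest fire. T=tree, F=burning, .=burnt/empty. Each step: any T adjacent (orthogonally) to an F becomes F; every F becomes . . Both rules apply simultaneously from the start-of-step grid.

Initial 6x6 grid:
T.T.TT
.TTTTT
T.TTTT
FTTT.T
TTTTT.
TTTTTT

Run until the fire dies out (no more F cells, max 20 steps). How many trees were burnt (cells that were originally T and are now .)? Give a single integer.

Step 1: +3 fires, +1 burnt (F count now 3)
Step 2: +3 fires, +3 burnt (F count now 3)
Step 3: +4 fires, +3 burnt (F count now 4)
Step 4: +4 fires, +4 burnt (F count now 4)
Step 5: +6 fires, +4 burnt (F count now 6)
Step 6: +3 fires, +6 burnt (F count now 3)
Step 7: +4 fires, +3 burnt (F count now 4)
Step 8: +1 fires, +4 burnt (F count now 1)
Step 9: +0 fires, +1 burnt (F count now 0)
Fire out after step 9
Initially T: 29, now '.': 35
Total burnt (originally-T cells now '.'): 28

Answer: 28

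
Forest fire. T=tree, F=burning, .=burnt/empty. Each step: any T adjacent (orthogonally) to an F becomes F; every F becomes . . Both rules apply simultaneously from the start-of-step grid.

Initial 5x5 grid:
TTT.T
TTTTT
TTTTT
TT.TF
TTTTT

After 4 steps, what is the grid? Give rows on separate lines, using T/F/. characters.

Step 1: 3 trees catch fire, 1 burn out
  TTT.T
  TTTTT
  TTTTF
  TT.F.
  TTTTF
Step 2: 3 trees catch fire, 3 burn out
  TTT.T
  TTTTF
  TTTF.
  TT...
  TTTF.
Step 3: 4 trees catch fire, 3 burn out
  TTT.F
  TTTF.
  TTF..
  TT...
  TTF..
Step 4: 3 trees catch fire, 4 burn out
  TTT..
  TTF..
  TF...
  TT...
  TF...

TTT..
TTF..
TF...
TT...
TF...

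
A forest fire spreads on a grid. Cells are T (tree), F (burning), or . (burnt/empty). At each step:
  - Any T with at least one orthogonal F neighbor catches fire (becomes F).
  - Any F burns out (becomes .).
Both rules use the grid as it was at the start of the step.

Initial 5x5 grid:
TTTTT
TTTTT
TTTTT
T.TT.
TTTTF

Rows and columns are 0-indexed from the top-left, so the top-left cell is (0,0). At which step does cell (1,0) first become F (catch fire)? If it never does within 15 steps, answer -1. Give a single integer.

Step 1: cell (1,0)='T' (+1 fires, +1 burnt)
Step 2: cell (1,0)='T' (+2 fires, +1 burnt)
Step 3: cell (1,0)='T' (+3 fires, +2 burnt)
Step 4: cell (1,0)='T' (+4 fires, +3 burnt)
Step 5: cell (1,0)='T' (+5 fires, +4 burnt)
Step 6: cell (1,0)='T' (+4 fires, +5 burnt)
Step 7: cell (1,0)='F' (+2 fires, +4 burnt)
  -> target ignites at step 7
Step 8: cell (1,0)='.' (+1 fires, +2 burnt)
Step 9: cell (1,0)='.' (+0 fires, +1 burnt)
  fire out at step 9

7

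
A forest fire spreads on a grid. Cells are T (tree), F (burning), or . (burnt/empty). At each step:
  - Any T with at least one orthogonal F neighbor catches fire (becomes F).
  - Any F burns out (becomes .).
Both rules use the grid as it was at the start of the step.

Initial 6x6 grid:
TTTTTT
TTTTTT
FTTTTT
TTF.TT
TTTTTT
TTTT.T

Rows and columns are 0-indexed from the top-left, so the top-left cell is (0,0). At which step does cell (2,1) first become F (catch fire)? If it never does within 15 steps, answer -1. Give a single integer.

Step 1: cell (2,1)='F' (+6 fires, +2 burnt)
  -> target ignites at step 1
Step 2: cell (2,1)='.' (+8 fires, +6 burnt)
Step 3: cell (2,1)='.' (+8 fires, +8 burnt)
Step 4: cell (2,1)='.' (+5 fires, +8 burnt)
Step 5: cell (2,1)='.' (+4 fires, +5 burnt)
Step 6: cell (2,1)='.' (+1 fires, +4 burnt)
Step 7: cell (2,1)='.' (+0 fires, +1 burnt)
  fire out at step 7

1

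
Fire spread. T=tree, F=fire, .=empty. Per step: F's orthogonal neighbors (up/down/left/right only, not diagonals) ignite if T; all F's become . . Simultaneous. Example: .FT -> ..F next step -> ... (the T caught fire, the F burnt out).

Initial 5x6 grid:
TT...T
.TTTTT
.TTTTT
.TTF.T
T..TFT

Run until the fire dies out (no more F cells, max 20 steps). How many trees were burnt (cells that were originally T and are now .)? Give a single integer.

Answer: 18

Derivation:
Step 1: +4 fires, +2 burnt (F count now 4)
Step 2: +5 fires, +4 burnt (F count now 5)
Step 3: +4 fires, +5 burnt (F count now 4)
Step 4: +2 fires, +4 burnt (F count now 2)
Step 5: +2 fires, +2 burnt (F count now 2)
Step 6: +1 fires, +2 burnt (F count now 1)
Step 7: +0 fires, +1 burnt (F count now 0)
Fire out after step 7
Initially T: 19, now '.': 29
Total burnt (originally-T cells now '.'): 18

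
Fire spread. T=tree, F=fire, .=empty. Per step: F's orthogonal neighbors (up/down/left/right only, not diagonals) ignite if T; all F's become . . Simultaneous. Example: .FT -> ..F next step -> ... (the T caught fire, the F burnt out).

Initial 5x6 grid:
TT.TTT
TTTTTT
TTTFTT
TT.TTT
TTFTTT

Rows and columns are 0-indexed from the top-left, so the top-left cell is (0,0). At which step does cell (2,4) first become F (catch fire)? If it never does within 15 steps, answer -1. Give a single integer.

Step 1: cell (2,4)='F' (+6 fires, +2 burnt)
  -> target ignites at step 1
Step 2: cell (2,4)='.' (+9 fires, +6 burnt)
Step 3: cell (2,4)='.' (+7 fires, +9 burnt)
Step 4: cell (2,4)='.' (+3 fires, +7 burnt)
Step 5: cell (2,4)='.' (+1 fires, +3 burnt)
Step 6: cell (2,4)='.' (+0 fires, +1 burnt)
  fire out at step 6

1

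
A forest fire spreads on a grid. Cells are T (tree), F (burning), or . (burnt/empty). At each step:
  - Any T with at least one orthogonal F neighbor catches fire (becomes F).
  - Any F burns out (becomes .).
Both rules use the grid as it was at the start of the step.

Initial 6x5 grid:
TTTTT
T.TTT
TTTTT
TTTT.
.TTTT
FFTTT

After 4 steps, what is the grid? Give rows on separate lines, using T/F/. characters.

Step 1: 2 trees catch fire, 2 burn out
  TTTTT
  T.TTT
  TTTTT
  TTTT.
  .FTTT
  ..FTT
Step 2: 3 trees catch fire, 2 burn out
  TTTTT
  T.TTT
  TTTTT
  TFTT.
  ..FTT
  ...FT
Step 3: 5 trees catch fire, 3 burn out
  TTTTT
  T.TTT
  TFTTT
  F.FT.
  ...FT
  ....F
Step 4: 4 trees catch fire, 5 burn out
  TTTTT
  T.TTT
  F.FTT
  ...F.
  ....F
  .....

TTTTT
T.TTT
F.FTT
...F.
....F
.....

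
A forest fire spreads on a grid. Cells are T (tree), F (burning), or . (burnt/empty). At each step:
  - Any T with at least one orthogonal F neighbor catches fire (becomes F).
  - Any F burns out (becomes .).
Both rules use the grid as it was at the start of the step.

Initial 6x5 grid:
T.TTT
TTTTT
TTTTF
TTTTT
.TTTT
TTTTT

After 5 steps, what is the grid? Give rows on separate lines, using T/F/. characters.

Step 1: 3 trees catch fire, 1 burn out
  T.TTT
  TTTTF
  TTTF.
  TTTTF
  .TTTT
  TTTTT
Step 2: 5 trees catch fire, 3 burn out
  T.TTF
  TTTF.
  TTF..
  TTTF.
  .TTTF
  TTTTT
Step 3: 6 trees catch fire, 5 burn out
  T.TF.
  TTF..
  TF...
  TTF..
  .TTF.
  TTTTF
Step 4: 6 trees catch fire, 6 burn out
  T.F..
  TF...
  F....
  TF...
  .TF..
  TTTF.
Step 5: 4 trees catch fire, 6 burn out
  T....
  F....
  .....
  F....
  .F...
  TTF..

T....
F....
.....
F....
.F...
TTF..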